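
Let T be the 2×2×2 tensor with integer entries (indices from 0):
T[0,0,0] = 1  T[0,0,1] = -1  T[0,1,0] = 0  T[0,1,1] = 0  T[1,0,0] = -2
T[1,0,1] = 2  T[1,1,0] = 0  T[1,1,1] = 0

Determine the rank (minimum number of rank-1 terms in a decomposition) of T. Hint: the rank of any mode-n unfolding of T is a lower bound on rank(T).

1

Lower bound: T ≠ 0 (e.g. T[0,0,0] = 1), so rank(T) ≥ 1.
Upper bound: if T = a ⊗ b ⊗ c then every fibre of T is a multiple of the corresponding factor, so read the factors off the fibres through the nonzero entry T[0,0,0] = 1.
The mode-1 fibre T[:,0,0] = [1, -2] gives a = [1, -2] (primitive direction); the mode-2 fibre T[0,:,0] = [1, 0] gives b = [1, 0]; then c[k] = T[0,0,k] / (a[0]·b[0]) = [1, -1] / 1 = [1, -1].
Expanding [1, -2] ⊗ [1, 0] ⊗ [1, -1] reproduces all 8 entries of T, so T = [1, -2] ⊗ [1, 0] ⊗ [1, -1] and rank(T) ≤ 1.
These bounds meet, so rank(T) = 1.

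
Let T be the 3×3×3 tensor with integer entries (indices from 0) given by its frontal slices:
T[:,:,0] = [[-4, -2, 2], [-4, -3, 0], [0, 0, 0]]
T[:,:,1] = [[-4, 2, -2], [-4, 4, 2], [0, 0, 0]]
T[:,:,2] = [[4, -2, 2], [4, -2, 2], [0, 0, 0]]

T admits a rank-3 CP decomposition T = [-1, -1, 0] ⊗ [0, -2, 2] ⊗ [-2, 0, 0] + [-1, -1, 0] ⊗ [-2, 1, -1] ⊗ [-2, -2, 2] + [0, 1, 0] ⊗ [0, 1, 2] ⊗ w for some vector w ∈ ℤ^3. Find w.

w = [-1, 2, 0]

Subtract the known terms from T to get the rank-1 residual R = [0, 1, 0] ⊗ [0, 1, 2] ⊗ w, so R[i,j,k] = a[i]·b[j]·w[k]. Pick indices with nonzero a[1]·b[1] = (1)·(1) = 1. Only the fibre through (1,1,·) is needed: R[1,1,:] = T[1,1,:] − Σₗ aₗ[1]bₗ[1]cₗ = [-3, 4, -2] − (-1)·(-2)·[-2, 0, 0] − (-1)·(1)·[-2, -2, 2] = [-1, 2, 0]. Then w[k] = R[1,1,k] / 1 for each k, giving w = [-1, 2, 0] / 1 = [-1, 2, 0].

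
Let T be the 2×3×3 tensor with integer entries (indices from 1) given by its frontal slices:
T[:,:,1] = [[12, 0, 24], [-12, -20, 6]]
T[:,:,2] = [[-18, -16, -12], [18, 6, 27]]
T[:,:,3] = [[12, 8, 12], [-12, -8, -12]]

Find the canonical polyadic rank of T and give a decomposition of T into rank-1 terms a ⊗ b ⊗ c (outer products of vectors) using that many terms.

Lower bound: the mode-2 unfolding of T (rows indexed by j, columns by (i,k) = (1,1), (1,2), (1,3), (2,1), (2,2), (2,3)) is [[12, -18, 12, -12, 18, -12], [0, -16, 8, -20, 6, -8], [24, -12, 12, 6, 27, -12]].
There the 2×2 minor on rows j ∈ {1, 2}, columns (i,k) ∈ {(1,1), (1,2)} is det [[12, -18], [0, -16]] = -192 ≠ 0, so this unfolding has rank ≥ 2; CP rank is at least every unfolding rank, so rank(T) ≥ 2. (Flattening ranks never certify an upper bound on CP rank; for that we must actually write T with 2 rank-1 terms.)
Upper bound — finding two terms. Write S_k = T[:,:,k] for the frontal slices: S₁ = [[12, 0, 24], [-12, -20, 6]], S₂ = [[-18, -16, -12], [18, 6, 27]], S₃ = [[12, 8, 12], [-12, -8, -12]].
If T = a₁ ⊗ b₁ ⊗ c₁ + a₂ ⊗ b₂ ⊗ c₂ then each S_k = c₁[k]·a₁b₁ᵀ + c₂[k]·a₂b₂ᵀ. S₁ and S₂ are linearly independent, so a₁b₁ᵀ and a₂b₂ᵀ must span the same plane of matrices: they are the rank-1 matrices of the form x·S₁ + y·S₂.
The 2×2 minor of x·S₁ + y·S₂ on rows {1,2}, columns {1,2} is −240·x² + 240·xy + 180·y² = (-60)·(2·x − 3·y)(2·x + y), vanishing at (x:y) = (3:2) and (1:-2).
M₁ = 3·S₁ + 2·S₂ = [[0, -32, 48], [0, -48, 72]] = (-8)·[2, 3][0, 2, -3]ᵀ and M₂ = S₁ − 2·S₂ = [[48, 32, 48], [-48, -32, -48]] = 16·[1, -1][3, 2, 3]ᵀ, so take a₁ = [2, 3], b₁ = [0, 2, -3], a₂ = [1, -1], b₂ = [3, 2, 3].
Each slice is an integer combination of E₁ = a₁b₁ᵀ and E₂ = a₂b₂ᵀ: S₁ = −2·E₁ + 4·E₂, S₂ = −E₁ − 6·E₂, S₃ = 4·E₂; reading off coefficients, c₁ = [-2, -1, 0] and c₂ = [4, -6, 4].
Hence T = [2, 3] ⊗ [0, 2, -3] ⊗ [-2, -1, 0] + [1, -1] ⊗ [3, 2, 3] ⊗ [4, -6, 4], so rank(T) ≤ 2.
These bounds meet, so rank(T) = 2.

rank(T) = 2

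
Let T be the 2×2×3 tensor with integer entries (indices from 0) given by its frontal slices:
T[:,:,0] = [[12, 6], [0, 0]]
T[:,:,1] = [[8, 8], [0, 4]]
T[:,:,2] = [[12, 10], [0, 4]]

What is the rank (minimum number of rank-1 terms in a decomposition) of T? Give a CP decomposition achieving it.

rank(T) = 2

Lower bound: in the mode-3 unfolding of T (rows indexed by k, columns by (i,j)) the 2×2 minor on rows k ∈ {0, 1}, columns (i,j) ∈ {(0,0), (0,1)} is det [[12, 6], [8, 8]] = 48 ≠ 0, so that unfolding has rank ≥ 2 and hence rank(T) ≥ 2 (CP rank is at least every unfolding rank, though it can be larger).
Upper bound: with S_k = T[:,:,k], the two rank-1 terms a₁b₁ᵀ, a₂b₂ᵀ are the rank-1 members of the pencil x·S₀ + y·S₁.
det(x·S₀ + y·S₁) is 48·xy + 32·y² = 16·(3·x + 2·y)(y), vanishing at (x:y) = (2:-3) and (1:0).
M₁ = 2·S₀ − 3·S₁ = [[0, -12], [0, -12]] = (-12)·[1, 1][0, 1]ᵀ and M₂ = S₀ = [[12, 6], [0, 0]] = 6·[1, 0][2, 1]ᵀ, so take a₁ = [1, 1], b₁ = [0, 1], a₂ = [1, 0], b₂ = [2, 1].
Each slice is an integer combination of E₁ = a₁b₁ᵀ and E₂ = a₂b₂ᵀ: S₀ = 6·E₂, S₁ = 4·E₁ + 4·E₂, S₂ = 4·E₁ + 6·E₂; reading off coefficients, c₁ = [0, 4, 4] and c₂ = [6, 4, 6].
Hence T = [1, 1] (x) [0, 1] (x) [0, 4, 4] + [1, 0] (x) [2, 1] (x) [6, 4, 6], so rank(T) ≤ 2.
These bounds meet, so rank(T) = 2.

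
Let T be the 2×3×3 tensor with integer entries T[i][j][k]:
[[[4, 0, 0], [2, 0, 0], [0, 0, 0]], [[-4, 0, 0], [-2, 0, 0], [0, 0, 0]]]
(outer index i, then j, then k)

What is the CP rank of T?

1

Lower bound: T ≠ 0 (e.g. T[0,0,0] = 4), so rank(T) ≥ 1.
Upper bound: if T = a ⊗ b ⊗ c then every fibre of T is a multiple of the corresponding factor, so read the factors off the fibres through the nonzero entry T[0,0,0] = 4.
The mode-1 fibre T[:,0,0] = [4, -4] gives a = [1, -1] (primitive direction); the mode-2 fibre T[0,:,0] = [4, 2, 0] gives b = [2, 1, 0]; then c[k] = T[0,0,k] / (a[0]·b[0]) = [4, 0, 0] / 2 = [2, 0, 0].
Expanding [1, -1] ⊗ [2, 1, 0] ⊗ [2, 0, 0] reproduces all 18 entries of T, so T = [1, -1] ⊗ [2, 1, 0] ⊗ [2, 0, 0] and rank(T) ≤ 1.
These bounds meet, so rank(T) = 1.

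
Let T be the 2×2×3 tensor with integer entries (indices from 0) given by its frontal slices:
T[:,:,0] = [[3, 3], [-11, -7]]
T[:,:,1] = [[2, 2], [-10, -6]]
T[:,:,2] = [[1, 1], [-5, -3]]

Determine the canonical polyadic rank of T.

Lower bound: the mode-3 unfolding of T (rows indexed by k, columns by (i,j) = (0,0), (0,1), (1,0), (1,1)) is [[3, 3, -11, -7], [2, 2, -10, -6], [1, 1, -5, -3]].
There the 2×2 minor on rows k ∈ {0, 1}, columns (i,j) ∈ {(0,0), (1,0)} is det [[3, -11], [2, -10]] = -8 ≠ 0, so this unfolding has rank ≥ 2; CP rank is at least every unfolding rank, so rank(T) ≥ 2. (This is only a lower bound: in general the CP rank may exceed every unfolding rank, so we still need to exhibit 2 rank-1 terms summing to T.)
Upper bound — finding two terms. Write S_k = T[:,:,k] for the frontal slices: S₀ = [[3, 3], [-11, -7]], S₁ = [[2, 2], [-10, -6]], S₂ = [[1, 1], [-5, -3]].
If T = a₁ ∘ b₁ ∘ c₁ + a₂ ∘ b₂ ∘ c₂ then each S_k = c₁[k]·a₁b₁ᵀ + c₂[k]·a₂b₂ᵀ. S₀ and S₁ are linearly independent, so a₁b₁ᵀ and a₂b₂ᵀ must span the same plane of matrices: they are the rank-1 matrices of the form x·S₀ + y·S₁.
det(x·S₀ + y·S₁) is 12·x² + 20·xy + 8·y² = 4·(3·x + 2·y)(x + y), vanishing at (x:y) = (2:-3) and (1:-1).
M₁ = 2·S₀ − 3·S₁ = [[0, 0], [8, 4]] = 4·[0, 1][2, 1]ᵀ and M₂ = S₀ − S₁ = [[1, 1], [-1, -1]] = [1, -1][1, 1]ᵀ, so take a₁ = [0, 1], b₁ = [2, 1], a₂ = [1, -1], b₂ = [1, 1].
Each slice is an integer combination of E₁ = a₁b₁ᵀ and E₂ = a₂b₂ᵀ: S₀ = −4·E₁ + 3·E₂, S₁ = −4·E₁ + 2·E₂, S₂ = −2·E₁ + E₂; reading off coefficients, c₁ = [-4, -4, -2] and c₂ = [3, 2, 1].
Hence T = [0, 1] ∘ [2, 1] ∘ [-4, -4, -2] + [1, -1] ∘ [1, 1] ∘ [3, 2, 1], so rank(T) ≤ 2.
These bounds meet, so rank(T) = 2.
Check entry T[1,0,2] = -5: (1)·(2)·(-2) + (-1)·(1)·(1) = -5.

2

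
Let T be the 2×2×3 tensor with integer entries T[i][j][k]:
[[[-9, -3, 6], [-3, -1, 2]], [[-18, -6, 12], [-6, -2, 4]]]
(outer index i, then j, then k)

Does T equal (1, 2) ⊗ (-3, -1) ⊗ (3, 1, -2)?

Reconstruct entrywise from the claimed factors. For example, T[1,0,1] = -6 and Σₗ aₗ[1]bₗ[0]cₗ[1] = (2)·(-3)·(1) = -6; checking all 12 entries, every one matches. The claim holds.

Yes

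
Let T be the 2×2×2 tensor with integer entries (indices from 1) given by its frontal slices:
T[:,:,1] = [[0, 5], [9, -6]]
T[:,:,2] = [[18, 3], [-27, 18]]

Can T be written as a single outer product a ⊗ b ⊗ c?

The mode-3 unfolding of T (rows indexed by k, columns by (i,j) = (1,1), (1,2), (2,1), (2,2)) is [[0, 5, 9, -6], [18, 3, -27, 18]].
There the 2×2 minor on rows k ∈ {1, 2}, columns (i,j) ∈ {(1,1), (1,2)} is det [[0, 5], [18, 3]] = -90 ≠ 0, so this unfolding has rank ≥ 2; CP rank is at least every unfolding rank, so rank(T) ≥ 2.
In particular rank(T) ≥ 2 > 1, so T is not rank-1.

No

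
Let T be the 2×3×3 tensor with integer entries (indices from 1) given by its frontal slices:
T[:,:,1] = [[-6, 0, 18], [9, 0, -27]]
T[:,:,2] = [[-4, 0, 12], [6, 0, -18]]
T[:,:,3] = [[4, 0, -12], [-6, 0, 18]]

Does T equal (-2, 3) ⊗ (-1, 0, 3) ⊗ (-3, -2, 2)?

Reconstruct entrywise from the claimed factors. For example, T[1,1,3] = 4 and Σₗ aₗ[1]bₗ[1]cₗ[3] = (-2)·(-1)·(2) = 4; checking all 18 entries, every one matches. The claim holds.

Yes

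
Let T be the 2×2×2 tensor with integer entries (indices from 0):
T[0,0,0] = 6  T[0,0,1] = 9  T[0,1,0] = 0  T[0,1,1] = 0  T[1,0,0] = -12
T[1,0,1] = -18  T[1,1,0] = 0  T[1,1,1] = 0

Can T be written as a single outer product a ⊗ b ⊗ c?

The mode-1 fibre T[:,0,0] = [6, -12] gives a = [1, -2] (primitive direction); the mode-2 fibre T[0,:,0] = [6, 0] gives b = [1, 0]; then c[k] = T[0,0,k] / (a[0]·b[0]) = [6, 9] / 1 = [6, 9].
Expanding [1, -2] ⊗ [1, 0] ⊗ [6, 9] reproduces all 8 entries of T, so T = [1, -2] ⊗ [1, 0] ⊗ [6, 9] and rank(T) ≤ 1.
Equivalently every frontal slice T[:,:,k] is c[k] times the rank-1 matrix [1, -2] ⊗ [1, 0]. So T has rank 1 (it is nonzero).

Yes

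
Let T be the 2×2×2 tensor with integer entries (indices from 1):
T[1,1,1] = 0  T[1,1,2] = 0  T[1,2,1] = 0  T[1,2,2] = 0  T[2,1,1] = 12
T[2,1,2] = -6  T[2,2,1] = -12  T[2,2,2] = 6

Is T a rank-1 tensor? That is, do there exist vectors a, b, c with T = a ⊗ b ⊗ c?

Yes

If T = a ⊗ b ⊗ c then every fibre of T is a multiple of the corresponding factor, so read the factors off the fibres through the nonzero entry T[2,1,1] = 12.
The mode-1 fibre T[:,1,1] = [0, 12] gives a = (0, 1) (primitive direction); the mode-2 fibre T[2,:,1] = [12, -12] gives b = (1, -1); then c[k] = T[2,1,k] / (a[2]·b[1]) = [12, -6] / 1 = (12, -6).
Expanding (0, 1) ⊗ (1, -1) ⊗ (12, -6) reproduces all 8 entries of T, so T = (0, 1) ⊗ (1, -1) ⊗ (12, -6) and rank(T) ≤ 1.
Equivalently every frontal slice T[:,:,k] is c[k] times the rank-1 matrix (0, 1) ⊗ (1, -1). So T has rank 1 (it is nonzero).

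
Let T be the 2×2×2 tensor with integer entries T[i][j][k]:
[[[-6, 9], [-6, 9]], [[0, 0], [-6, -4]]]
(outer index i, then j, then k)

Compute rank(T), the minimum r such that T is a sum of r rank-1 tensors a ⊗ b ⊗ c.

Lower bound: the mode-2 unfolding of T (rows indexed by j, columns by (i,k) = (0,0), (0,1), (1,0), (1,1)) is [[-6, 9, 0, 0], [-6, 9, -6, -4]].
There the 2×2 minor on rows j ∈ {0, 1}, columns (i,k) ∈ {(0,0), (1,0)} is det [[-6, 0], [-6, -6]] = 36 ≠ 0, so this unfolding has rank ≥ 2; CP rank is at least every unfolding rank, so rank(T) ≥ 2. (Flattening ranks never certify an upper bound on CP rank; for that we must actually write T with 2 rank-1 terms.)
Upper bound — finding two terms. Write S_k = T[:,:,k] for the frontal slices: S₀ = [[-6, -6], [0, -6]], S₁ = [[9, 9], [0, -4]].
If T = a₁ ⊗ b₁ ⊗ c₁ + a₂ ⊗ b₂ ⊗ c₂ then each S_k = c₁[k]·a₁b₁ᵀ + c₂[k]·a₂b₂ᵀ. S₀ and S₁ are linearly independent, so a₁b₁ᵀ and a₂b₂ᵀ must span the same plane of matrices: they are the rank-1 matrices of the form x·S₀ + y·S₁.
det(x·S₀ + y·S₁) is 36·x² − 30·xy − 36·y² = 6·(2·x − 3·y)(3·x + 2·y), vanishing at (x:y) = (3:2) and (2:-3).
M₁ = 3·S₀ + 2·S₁ = [[0, 0], [0, -26]] = (-26)·[0, 1][0, 1]ᵀ and M₂ = 2·S₀ − 3·S₁ = [[-39, -39], [0, 0]] = (-39)·[1, 0][1, 1]ᵀ, so take a₁ = [0, 1], b₁ = [0, 1], a₂ = [1, 0], b₂ = [1, 1].
Each slice is an integer combination of E₁ = a₁b₁ᵀ and E₂ = a₂b₂ᵀ: S₀ = −6·E₁ − 6·E₂, S₁ = −4·E₁ + 9·E₂; reading off coefficients, c₁ = [-6, -4] and c₂ = [-6, 9].
Hence T = [0, 1] ⊗ [0, 1] ⊗ [-6, -4] + [1, 0] ⊗ [1, 1] ⊗ [-6, 9], so rank(T) ≤ 2.
These bounds meet, so rank(T) = 2.
Check entry T[0,1,1] = 9: (0)·(1)·(-4) + (1)·(1)·(9) = 9.

2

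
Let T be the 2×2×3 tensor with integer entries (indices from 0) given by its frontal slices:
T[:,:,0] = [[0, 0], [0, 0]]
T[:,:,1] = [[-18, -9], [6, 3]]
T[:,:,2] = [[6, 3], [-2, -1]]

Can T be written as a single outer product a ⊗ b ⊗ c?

If T = a ⊗ b ⊗ c then every fibre of T is a multiple of the corresponding factor, so read the factors off the fibres through the nonzero entry T[0,0,1] = -18.
The mode-1 fibre T[:,0,1] = [-18, 6] gives a = [3, -1] (primitive direction); the mode-2 fibre T[0,:,1] = [-18, -9] gives b = [2, 1]; then c[k] = T[0,0,k] / (a[0]·b[0]) = [0, -18, 6] / 6 = [0, -3, 1].
Expanding [3, -1] ⊗ [2, 1] ⊗ [0, -3, 1] reproduces all 12 entries of T, so T = [3, -1] ⊗ [2, 1] ⊗ [0, -3, 1] and rank(T) ≤ 1.
Equivalently every frontal slice T[:,:,k] is c[k] times the rank-1 matrix [3, -1] ⊗ [2, 1]. So T has rank 1 (it is nonzero).

Yes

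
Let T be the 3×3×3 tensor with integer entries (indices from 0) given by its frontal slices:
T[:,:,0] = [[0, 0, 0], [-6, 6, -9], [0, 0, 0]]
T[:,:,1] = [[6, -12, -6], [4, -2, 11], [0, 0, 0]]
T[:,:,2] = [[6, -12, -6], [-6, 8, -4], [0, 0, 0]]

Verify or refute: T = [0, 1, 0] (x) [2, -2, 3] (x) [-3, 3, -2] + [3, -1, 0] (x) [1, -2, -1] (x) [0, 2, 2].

Reconstruct entrywise from the claimed factors. For example, T[1,0,2] = -6 and Σₗ aₗ[1]bₗ[0]cₗ[2] = (1)·(2)·(-2) + (-1)·(1)·(2) = -6; checking all 27 entries, every one matches. The claim holds.

Yes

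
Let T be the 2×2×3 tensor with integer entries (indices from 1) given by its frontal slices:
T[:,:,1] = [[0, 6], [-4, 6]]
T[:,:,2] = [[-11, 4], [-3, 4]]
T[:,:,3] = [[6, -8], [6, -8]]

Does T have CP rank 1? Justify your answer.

No

The mode-3 unfolding of T (rows indexed by k, columns by (i,j) = (1,1), (1,2), (2,1), (2,2)) is [[0, 6, -4, 6], [-11, 4, -3, 4], [6, -8, 6, -8]].
There the 3×3 minor on rows k ∈ {1, 2, 3}, columns (i,j) ∈ {(1,1), (1,2), (2,1)} is det [[0, 6, -4], [-11, 4, -3], [6, -8, 6]] = 32 ≠ 0, so this unfolding has rank ≥ 3; CP rank is at least every unfolding rank, so rank(T) ≥ 3.
In particular rank(T) ≥ 3 > 1, so T is not rank-1.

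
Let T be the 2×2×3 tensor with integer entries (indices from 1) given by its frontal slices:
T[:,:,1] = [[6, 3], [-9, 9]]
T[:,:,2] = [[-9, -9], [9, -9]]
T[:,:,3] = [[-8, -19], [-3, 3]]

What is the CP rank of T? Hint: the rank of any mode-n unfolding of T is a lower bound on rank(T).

2

Lower bound: the mode-2 unfolding of T (rows indexed by j, columns by (i,k) = (1,1), (1,2), (1,3), (2,1), (2,2), (2,3)) is [[6, -9, -8, -9, 9, -3], [3, -9, -19, 9, -9, 3]].
There the 2×2 minor on rows j ∈ {1, 2}, columns (i,k) ∈ {(1,1), (1,2)} is det [[6, -9], [3, -9]] = -27 ≠ 0, so this unfolding has rank ≥ 2; CP rank is at least every unfolding rank, so rank(T) ≥ 2. (This is only a lower bound: in general the CP rank may exceed every unfolding rank, so we still need to exhibit 2 rank-1 terms summing to T.)
Upper bound — finding two terms. Write S_k = T[:,:,k] for the frontal slices: S₁ = [[6, 3], [-9, 9]], S₂ = [[-9, -9], [9, -9]], S₃ = [[-8, -19], [-3, 3]].
If T = a₁ (x) b₁ (x) c₁ + a₂ (x) b₂ (x) c₂ then each S_k = c₁[k]·a₁b₁ᵀ + c₂[k]·a₂b₂ᵀ. S₁ and S₂ are linearly independent, so a₁b₁ᵀ and a₂b₂ᵀ must span the same plane of matrices: they are the rank-1 matrices of the form x·S₁ + y·S₂.
det(x·S₁ + y·S₂) is 81·x² − 243·xy + 162·y² = 81·(x − 2·y)(x − y), vanishing at (x:y) = (2:1) and (1:1).
M₁ = 2·S₁ + S₂ = [[3, -3], [-9, 9]] = 3·[1, -3][1, -1]ᵀ and M₂ = S₁ + S₂ = [[-3, -6], [0, 0]] = (-3)·[1, 0][1, 2]ᵀ, so take a₁ = [1, -3], b₁ = [1, -1], a₂ = [1, 0], b₂ = [1, 2].
Each slice is an integer combination of E₁ = a₁b₁ᵀ and E₂ = a₂b₂ᵀ: S₁ = 3·E₁ + 3·E₂, S₂ = −3·E₁ − 6·E₂, S₃ = E₁ − 9·E₂; reading off coefficients, c₁ = [3, -3, 1] and c₂ = [3, -6, -9].
Hence T = [1, -3] (x) [1, -1] (x) [3, -3, 1] + [1, 0] (x) [1, 2] (x) [3, -6, -9], so rank(T) ≤ 2.
These bounds meet, so rank(T) = 2.
Check entry T[1,1,1] = 6: (1)·(1)·(3) + (1)·(1)·(3) = 6.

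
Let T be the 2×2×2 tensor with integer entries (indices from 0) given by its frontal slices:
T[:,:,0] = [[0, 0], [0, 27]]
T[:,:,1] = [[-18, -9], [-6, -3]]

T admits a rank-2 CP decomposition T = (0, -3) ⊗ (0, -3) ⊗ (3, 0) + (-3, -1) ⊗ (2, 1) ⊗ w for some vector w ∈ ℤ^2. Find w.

w = (0, 3)

Subtract the known terms from T to get the rank-1 residual R = (-3, -1) ⊗ (2, 1) ⊗ w, so R[i,j,k] = a[i]·b[j]·w[k]. Pick indices with nonzero a[0]·b[0] = (-3)·(2) = -6. Only the fibre through (0,0,·) is needed: R[0,0,:] = T[0,0,:] − Σₗ aₗ[0]bₗ[0]cₗ = [0, -18] − (0)·(0)·(3, 0) = [0, -18]. Then w[k] = R[0,0,k] / -6 for each k, giving w = [0, -18] / -6 = (0, 3).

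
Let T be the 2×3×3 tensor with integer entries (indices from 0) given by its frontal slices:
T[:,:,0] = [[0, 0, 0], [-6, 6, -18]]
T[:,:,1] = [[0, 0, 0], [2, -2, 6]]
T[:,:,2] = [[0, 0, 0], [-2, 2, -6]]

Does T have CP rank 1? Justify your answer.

If T = a (x) b (x) c then every fibre of T is a multiple of the corresponding factor, so read the factors off the fibres through the nonzero entry T[1,0,0] = -6.
The mode-1 fibre T[:,0,0] = [0, -6] gives a = [0, 1] (primitive direction); the mode-2 fibre T[1,:,0] = [-6, 6, -18] gives b = [1, -1, 3]; then c[k] = T[1,0,k] / (a[1]·b[0]) = [-6, 2, -2] / 1 = [-6, 2, -2].
Expanding [0, 1] (x) [1, -1, 3] (x) [-6, 2, -2] reproduces all 18 entries of T, so T = [0, 1] (x) [1, -1, 3] (x) [-6, 2, -2] and rank(T) ≤ 1.
Equivalently every frontal slice T[:,:,k] is c[k] times the rank-1 matrix [0, 1] (x) [1, -1, 3]. So T has rank 1 (it is nonzero).

Yes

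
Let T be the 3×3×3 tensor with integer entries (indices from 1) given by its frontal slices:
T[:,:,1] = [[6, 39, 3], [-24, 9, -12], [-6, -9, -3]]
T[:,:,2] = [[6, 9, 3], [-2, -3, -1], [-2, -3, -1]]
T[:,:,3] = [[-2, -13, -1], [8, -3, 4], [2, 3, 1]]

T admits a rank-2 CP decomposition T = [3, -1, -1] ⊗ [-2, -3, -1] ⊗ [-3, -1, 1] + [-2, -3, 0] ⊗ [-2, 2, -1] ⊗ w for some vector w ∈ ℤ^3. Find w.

Subtract the known terms from T to get the rank-1 residual R = [-2, -3, 0] ⊗ [-2, 2, -1] ⊗ w, so R[i,j,k] = a[i]·b[j]·w[k]. Pick indices with nonzero a[1]·b[1] = (-2)·(-2) = 4. Only the fibre through (1,1,·) is needed: R[1,1,:] = T[1,1,:] − Σₗ aₗ[1]bₗ[1]cₗ = [6, 6, -2] − (3)·(-2)·[-3, -1, 1] = [-12, 0, 4]. Then w[k] = R[1,1,k] / 4 for each k, giving w = [-12, 0, 4] / 4 = [-3, 0, 1].

w = [-3, 0, 1]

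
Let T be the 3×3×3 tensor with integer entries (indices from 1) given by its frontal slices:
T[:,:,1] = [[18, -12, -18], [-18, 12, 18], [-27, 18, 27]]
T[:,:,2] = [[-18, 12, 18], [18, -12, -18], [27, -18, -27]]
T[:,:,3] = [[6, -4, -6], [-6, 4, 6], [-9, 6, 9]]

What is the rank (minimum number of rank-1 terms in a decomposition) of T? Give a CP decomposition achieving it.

Lower bound: T ≠ 0 (e.g. T[1,1,1] = 18), so rank(T) ≥ 1.
Upper bound: the mode-1 fibre T[:,1,1] = [18, -18, -27] gives a = [2, -2, -3] (primitive direction); the mode-2 fibre T[1,:,1] = [18, -12, -18] gives b = [3, -2, -3]; then c[k] = T[1,1,k] / (a[1]·b[1]) = [18, -18, 6] / 6 = [3, -3, 1].
Expanding [2, -2, -3] ∘ [3, -2, -3] ∘ [3, -3, 1] reproduces all 27 entries of T, so T = [2, -2, -3] ∘ [3, -2, -3] ∘ [3, -3, 1] and rank(T) ≤ 1.
These bounds meet, so rank(T) = 1.

rank(T) = 1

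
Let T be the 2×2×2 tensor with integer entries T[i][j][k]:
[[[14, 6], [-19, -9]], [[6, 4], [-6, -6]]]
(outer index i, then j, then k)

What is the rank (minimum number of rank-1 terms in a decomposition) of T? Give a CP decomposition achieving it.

rank(T) = 2

Lower bound: the mode-2 unfolding of T (rows indexed by j, columns by (i,k) = (0,0), (0,1), (1,0), (1,1)) is [[14, 6, 6, 4], [-19, -9, -6, -6]].
There the 2×2 minor on rows j ∈ {0, 1}, columns (i,k) ∈ {(0,0), (0,1)} is det [[14, 6], [-19, -9]] = -12 ≠ 0, so this unfolding has rank ≥ 2; CP rank is at least every unfolding rank, so rank(T) ≥ 2. (Unfolding ranks only ever bound the CP rank from below — rank(T) can be strictly larger than all of them — so the matching upper bound has to come from an explicit 2-term decomposition.)
Upper bound — finding two terms. Write S_k = T[:,:,k] for the frontal slices: S₀ = [[14, -19], [6, -6]], S₁ = [[6, -9], [4, -6]].
If T = a₁ ⊗ b₁ ⊗ c₁ + a₂ ⊗ b₂ ⊗ c₂ then each S_k = c₁[k]·a₁b₁ᵀ + c₂[k]·a₂b₂ᵀ. S₀ and S₁ are linearly independent, so a₁b₁ᵀ and a₂b₂ᵀ must span the same plane of matrices: they are the rank-1 matrices of the form x·S₀ + y·S₁.
det(x·S₀ + y·S₁) is 30·x² + 10·xy = 10·(3·x + y)(x), vanishing at (x:y) = (1:-3) and (0:1).
M₁ = S₀ − 3·S₁ = [[-4, 8], [-6, 12]] = (-2)·[2, 3][1, -2]ᵀ and M₂ = S₁ = [[6, -9], [4, -6]] = [3, 2][2, -3]ᵀ, so take a₁ = [2, 3], b₁ = [1, -2], a₂ = [3, 2], b₂ = [2, -3].
Each slice is an integer combination of E₁ = a₁b₁ᵀ and E₂ = a₂b₂ᵀ: S₀ = −2·E₁ + 3·E₂, S₁ = E₂; reading off coefficients, c₁ = [-2, 0] and c₂ = [3, 1].
Hence T = [2, 3] ⊗ [1, -2] ⊗ [-2, 0] + [3, 2] ⊗ [2, -3] ⊗ [3, 1], so rank(T) ≤ 2.
These bounds meet, so rank(T) = 2.
Check entry T[1,1,1] = -6: (3)·(-2)·(0) + (2)·(-3)·(1) = -6.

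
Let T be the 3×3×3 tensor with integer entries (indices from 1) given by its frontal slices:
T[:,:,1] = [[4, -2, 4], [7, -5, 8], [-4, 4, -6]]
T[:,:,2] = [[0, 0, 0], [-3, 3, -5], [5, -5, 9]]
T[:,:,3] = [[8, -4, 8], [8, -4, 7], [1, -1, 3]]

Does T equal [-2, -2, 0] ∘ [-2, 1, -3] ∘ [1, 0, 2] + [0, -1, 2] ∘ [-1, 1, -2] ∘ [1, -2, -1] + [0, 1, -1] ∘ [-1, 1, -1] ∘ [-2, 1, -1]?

No

Reconstruct entry (1,3,1) from the claimed factors: Σₗ aₗ[1]bₗ[3]cₗ[1] = (-2)·(-3)·(1) + (0)·(-2)·(1) + (0)·(-1)·(-2) = 6, but T[1,3,1] = 4. The claim is false.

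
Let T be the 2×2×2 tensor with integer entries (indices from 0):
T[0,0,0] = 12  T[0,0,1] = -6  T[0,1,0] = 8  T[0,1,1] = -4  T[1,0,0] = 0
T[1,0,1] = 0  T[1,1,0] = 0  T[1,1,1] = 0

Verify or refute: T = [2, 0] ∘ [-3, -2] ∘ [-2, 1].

Reconstruct entrywise from the claimed factors. For example, T[1,0,0] = 0 and Σₗ aₗ[1]bₗ[0]cₗ[0] = (0)·(-3)·(-2) = 0; checking all 8 entries, every one matches. The claim holds.

Yes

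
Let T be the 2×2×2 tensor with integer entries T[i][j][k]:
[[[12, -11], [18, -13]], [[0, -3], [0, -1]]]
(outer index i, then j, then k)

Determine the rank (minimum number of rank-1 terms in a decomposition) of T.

2

Lower bound: in the mode-3 unfolding of T (rows indexed by k, columns by (i,j)) the 2×2 minor on rows k ∈ {0, 1}, columns (i,j) ∈ {(0,0), (0,1)} is det [[12, 18], [-11, -13]] = 42 ≠ 0, so that unfolding has rank ≥ 2 and hence rank(T) ≥ 2 (CP rank is at least every unfolding rank, though it can be larger).
Upper bound: with S_k = T[:,:,k], the two rank-1 terms a₁b₁ᵀ, a₂b₂ᵀ are the rank-1 members of the pencil x·S₀ + y·S₁.
det(x·S₀ + y·S₁) is 42·xy − 28·y² = 14·(3·x − 2·y)(y), vanishing at (x:y) = (2:3) and (1:0).
M₁ = 2·S₀ + 3·S₁ = [[-9, -3], [-9, -3]] = (-3)·[1, 1][3, 1]ᵀ and M₂ = S₀ = [[12, 18], [0, 0]] = 6·[1, 0][2, 3]ᵀ, so take a₁ = [1, 1], b₁ = [3, 1], a₂ = [1, 0], b₂ = [2, 3].
Each slice is an integer combination of E₁ = a₁b₁ᵀ and E₂ = a₂b₂ᵀ: S₀ = 6·E₂, S₁ = −E₁ − 4·E₂; reading off coefficients, c₁ = [0, -1] and c₂ = [6, -4].
Hence T = [1, 1] ⊗ [3, 1] ⊗ [0, -1] + [1, 0] ⊗ [2, 3] ⊗ [6, -4], so rank(T) ≤ 2.
These bounds meet, so rank(T) = 2.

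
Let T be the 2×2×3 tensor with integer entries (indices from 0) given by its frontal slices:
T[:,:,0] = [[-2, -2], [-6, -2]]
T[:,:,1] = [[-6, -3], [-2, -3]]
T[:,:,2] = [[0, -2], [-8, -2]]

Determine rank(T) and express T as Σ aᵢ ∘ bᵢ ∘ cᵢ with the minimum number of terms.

Lower bound: the mode-3 unfolding of T (rows indexed by k, columns by (i,j) = (0,0), (0,1), (1,0), (1,1)) is [[-2, -2, -6, -2], [-6, -3, -2, -3], [0, -2, -8, -2]].
There the 3×3 minor on rows k ∈ {0, 1, 2}, columns (i,j) ∈ {(0,0), (0,1), (1,0)} is det [[-2, -2, -6], [-6, -3, -2], [0, -2, -8]] = -16 ≠ 0, so this unfolding has rank ≥ 3; CP rank is at least every unfolding rank, so rank(T) ≥ 3. (Unfolding ranks only ever bound the CP rank from below — rank(T) can be strictly larger than all of them — so the matching upper bound has to come from an explicit 3-term decomposition.)
Upper bound: T is a sum of 3 rank-1 terms, T = [1, -1] ∘ [1, 0] ∘ [2, -2, 4] + [1, 1] ∘ [1, 1] ∘ [0, -2, 0] + [1, 1] ∘ [2, 1] ∘ [-2, -1, -2] (written with every a and b primitive with positive leading entry and the scale carried by c; CP decompositions are not unique, and this one is verified by expanding entrywise), so rank(T) ≤ 3.
These bounds meet, so rank(T) = 3.
Check entry T[1,0,1] = -2: (-1)·(1)·(-2) + (1)·(1)·(-2) + (1)·(2)·(-1) = -2.

rank(T) = 3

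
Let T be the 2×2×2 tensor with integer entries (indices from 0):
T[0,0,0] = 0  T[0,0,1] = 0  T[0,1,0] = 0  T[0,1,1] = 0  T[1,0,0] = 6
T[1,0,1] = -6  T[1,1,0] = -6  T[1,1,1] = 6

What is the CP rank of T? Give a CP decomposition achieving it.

Lower bound: T ≠ 0 (e.g. T[1,0,0] = 6), so rank(T) ≥ 1.
Upper bound: if T = a (x) b (x) c then every fibre of T is a multiple of the corresponding factor, so read the factors off the fibres through the nonzero entry T[1,0,0] = 6.
The mode-1 fibre T[:,0,0] = [0, 6] gives a = [0, 1] (primitive direction); the mode-2 fibre T[1,:,0] = [6, -6] gives b = [1, -1]; then c[k] = T[1,0,k] / (a[1]·b[0]) = [6, -6] / 1 = [6, -6].
Expanding [0, 1] (x) [1, -1] (x) [6, -6] reproduces all 8 entries of T, so T = [0, 1] (x) [1, -1] (x) [6, -6] and rank(T) ≤ 1.
These bounds meet, so rank(T) = 1.
Check entry T[0,0,1] = 0: (0)·(1)·(-6) = 0.

rank(T) = 1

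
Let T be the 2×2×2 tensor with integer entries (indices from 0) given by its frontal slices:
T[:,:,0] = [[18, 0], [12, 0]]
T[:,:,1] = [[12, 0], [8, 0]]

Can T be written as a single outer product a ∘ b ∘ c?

Yes

The mode-1 fibre T[:,0,0] = [18, 12] gives a = [3, 2] (primitive direction); the mode-2 fibre T[0,:,0] = [18, 0] gives b = [1, 0]; then c[k] = T[0,0,k] / (a[0]·b[0]) = [18, 12] / 3 = [6, 4].
Expanding [3, 2] ∘ [1, 0] ∘ [6, 4] reproduces all 8 entries of T, so T = [3, 2] ∘ [1, 0] ∘ [6, 4] and rank(T) ≤ 1.
Equivalently every frontal slice T[:,:,k] is c[k] times the rank-1 matrix [3, 2] ∘ [1, 0]. So T has rank 1 (it is nonzero).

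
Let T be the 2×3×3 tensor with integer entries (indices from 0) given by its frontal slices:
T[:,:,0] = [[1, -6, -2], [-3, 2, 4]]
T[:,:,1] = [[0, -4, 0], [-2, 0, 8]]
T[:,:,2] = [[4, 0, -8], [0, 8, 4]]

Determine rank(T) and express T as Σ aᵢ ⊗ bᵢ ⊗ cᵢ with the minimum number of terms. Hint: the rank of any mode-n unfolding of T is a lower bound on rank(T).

Lower bound: the mode-2 unfolding of T (rows indexed by j, columns by (i,k) = (0,0), (0,1), (0,2), (1,0), (1,1), (1,2)) is [[1, 0, 4, -3, -2, 0], [-6, -4, 0, 2, 0, 8], [-2, 0, -8, 4, 8, 4]].
There the 3×3 minor on rows j ∈ {0, 1, 2}, columns (i,k) ∈ {(0,0), (0,1), (1,0)} is det [[1, 0, -3], [-6, -4, 2], [-2, 0, 4]] = 8 ≠ 0, so this unfolding has rank ≥ 3; CP rank is at least every unfolding rank, so rank(T) ≥ 3. (Flattening ranks never certify an upper bound on CP rank; for that we must actually write T with 3 rank-1 terms.)
Upper bound: T is a sum of 3 rank-1 terms, T = [0, 1] ⊗ [0, 0, 1] ⊗ [-2, 4, 4] + [1, -1] ⊗ [1, -2, -2] ⊗ [2, 1, 2] + [1, 1] ⊗ [1, 2, -2] ⊗ [-1, -1, 2] (one valid choice — decompositions are not unique — normalised so each a, b is primitive with positive first nonzero entry; check it by expanding all entries), so rank(T) ≤ 3.
These bounds meet, so rank(T) = 3.

rank(T) = 3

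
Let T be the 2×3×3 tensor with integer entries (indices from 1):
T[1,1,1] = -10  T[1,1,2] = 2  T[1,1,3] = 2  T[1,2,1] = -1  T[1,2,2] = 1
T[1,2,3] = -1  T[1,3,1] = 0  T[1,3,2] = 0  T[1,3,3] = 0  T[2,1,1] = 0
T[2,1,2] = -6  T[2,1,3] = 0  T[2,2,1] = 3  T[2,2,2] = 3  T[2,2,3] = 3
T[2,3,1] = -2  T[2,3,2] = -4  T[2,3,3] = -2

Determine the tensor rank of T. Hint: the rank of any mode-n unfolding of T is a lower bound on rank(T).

Lower bound: in the mode-2 unfolding of T (rows indexed by j, columns by (i,k)) the 3×3 minor on rows j ∈ {1, 2, 3}, columns (i,k) ∈ {(1,1), (1,2), (2,1)} is det [[-10, 2, 0], [-1, 1, 3], [0, 0, -2]] = 16 ≠ 0, so that unfolding has rank ≥ 3 and hence rank(T) ≥ 3 (CP rank is at least every unfolding rank, though it can be larger).
Upper bound: T is a sum of 3 rank-1 terms, T = [0, 1] ⊗ [1, -1, 1] ⊗ [-2, -4, -2] + [1, -1] ⊗ [2, 1, 0] ⊗ [-1, 1, -1] + [1, 0] ⊗ [1, 0, 0] ⊗ [-8, 0, 4] (one valid choice — decompositions are not unique — normalised so each a, b is primitive with positive first nonzero entry; check it by expanding all entries), so rank(T) ≤ 3.
These bounds meet, so rank(T) = 3.

3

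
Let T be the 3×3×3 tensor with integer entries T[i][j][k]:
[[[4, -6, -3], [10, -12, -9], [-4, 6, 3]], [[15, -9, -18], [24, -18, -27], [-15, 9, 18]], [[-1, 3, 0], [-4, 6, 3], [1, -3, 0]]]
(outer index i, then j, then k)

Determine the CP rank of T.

Lower bound: in the mode-2 unfolding of T (rows indexed by j, columns by (i,k)) the 2×2 minor on rows j ∈ {0, 1}, columns (i,k) ∈ {(0,0), (0,1)} is det [[4, -6], [10, -12]] = 12 ≠ 0, so that unfolding has rank ≥ 2 and hence rank(T) ≥ 2 (CP rank is at least every unfolding rank, though it can be larger).
Upper bound: with S_k = T[:,:,k], the two rank-1 terms a₁b₁ᵀ, a₂b₂ᵀ are the rank-1 members of the pencil x·S₀ + y·S₁.
The 2×2 minor of x·S₀ + y·S₁ on rows {0,1}, columns {0,1} is −54·x² + 54·xy = (-54)·(x − y)(x), vanishing at (x:y) = (1:1) and (0:1).
M₁ = S₀ + S₁ = [[-2, -2, 2], [6, 6, -6], [2, 2, -2]] = (-2)·[1, -3, -1][1, 1, -1]ᵀ and M₂ = S₁ = [[-6, -12, 6], [-9, -18, 9], [3, 6, -3]] = (-3)·[2, 3, -1][1, 2, -1]ᵀ, so take a₁ = [1, -3, -1], b₁ = [1, 1, -1], a₂ = [2, 3, -1], b₂ = [1, 2, -1].
Each slice is an integer combination of E₁ = a₁b₁ᵀ and E₂ = a₂b₂ᵀ: S₀ = −2·E₁ + 3·E₂, S₁ = −3·E₂, S₂ = 3·E₁ − 3·E₂; reading off coefficients, c₁ = [-2, 0, 3] and c₂ = [3, -3, -3].
Hence T = [1, -3, -1] (x) [1, 1, -1] (x) [-2, 0, 3] + [2, 3, -1] (x) [1, 2, -1] (x) [3, -3, -3], so rank(T) ≤ 2.
These bounds meet, so rank(T) = 2.

2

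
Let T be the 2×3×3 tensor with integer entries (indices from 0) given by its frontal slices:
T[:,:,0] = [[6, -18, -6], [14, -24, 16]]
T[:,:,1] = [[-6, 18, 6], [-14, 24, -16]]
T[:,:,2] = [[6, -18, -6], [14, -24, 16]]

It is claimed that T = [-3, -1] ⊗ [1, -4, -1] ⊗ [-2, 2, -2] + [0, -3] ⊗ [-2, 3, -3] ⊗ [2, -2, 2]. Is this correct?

Reconstruct entry (0,1,0) from the claimed factors: Σₗ aₗ[0]bₗ[1]cₗ[0] = (-3)·(-4)·(-2) + (0)·(3)·(2) = -24, but T[0,1,0] = -18. The claim is false.

No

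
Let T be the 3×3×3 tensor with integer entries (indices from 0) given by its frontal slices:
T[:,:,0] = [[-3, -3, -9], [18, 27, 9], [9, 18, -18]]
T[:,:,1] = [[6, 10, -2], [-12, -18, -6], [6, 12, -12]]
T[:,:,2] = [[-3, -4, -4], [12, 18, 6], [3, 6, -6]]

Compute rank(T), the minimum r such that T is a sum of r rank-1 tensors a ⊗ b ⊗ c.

2

Lower bound: the mode-1 unfolding of T (rows indexed by i, columns by (j,k) = (0,0), (0,1), (0,2), (1,0), (1,1), (1,2), (2,0), (2,1), (2,2)) is [[-3, 6, -3, -3, 10, -4, -9, -2, -4], [18, -12, 12, 27, -18, 18, 9, -6, 6], [9, 6, 3, 18, 12, 6, -18, -12, -6]].
There the 2×2 minor on rows i ∈ {0, 1}, columns (j,k) ∈ {(0,0), (0,1)} is det [[-3, 6], [18, -12]] = -72 ≠ 0, so this unfolding has rank ≥ 2; CP rank is at least every unfolding rank, so rank(T) ≥ 2. (Unfolding ranks only ever bound the CP rank from below — rank(T) can be strictly larger than all of them — so the matching upper bound has to come from an explicit 2-term decomposition.)
Upper bound — finding two terms. Write S_k = T[:,:,k] for the frontal slices: S₀ = [[-3, -3, -9], [18, 27, 9], [9, 18, -18]], S₁ = [[6, 10, -2], [-12, -18, -6], [6, 12, -12]], S₂ = [[-3, -4, -4], [12, 18, 6], [3, 6, -6]].
If T = a₁ ⊗ b₁ ⊗ c₁ + a₂ ⊗ b₂ ⊗ c₂ then each S_k = c₁[k]·a₁b₁ᵀ + c₂[k]·a₂b₂ᵀ. S₀ and S₁ are linearly independent, so a₁b₁ᵀ and a₂b₂ᵀ must span the same plane of matrices: they are the rank-1 matrices of the form x·S₀ + y·S₁.
The 2×2 minor of x·S₀ + y·S₁ on rows {0,1}, columns {0,1} is −27·x² + 12·y² = (-3)·(3·x − 2·y)(3·x + 2·y), vanishing at (x:y) = (2:3) and (2:-3).
M₁ = 2·S₀ + 3·S₁ = [[12, 24, -24], [0, 0, 0], [36, 72, -72]] = 12·[1, 0, 3][1, 2, -2]ᵀ and M₂ = 2·S₀ − 3·S₁ = [[-24, -36, -12], [72, 108, 36], [0, 0, 0]] = (-12)·[1, -3, 0][2, 3, 1]ᵀ, so take a₁ = [1, 0, 3], b₁ = [1, 2, -2], a₂ = [1, -3, 0], b₂ = [2, 3, 1].
Each slice is an integer combination of E₁ = a₁b₁ᵀ and E₂ = a₂b₂ᵀ: S₀ = 3·E₁ − 3·E₂, S₁ = 2·E₁ + 2·E₂, S₂ = E₁ − 2·E₂; reading off coefficients, c₁ = [3, 2, 1] and c₂ = [-3, 2, -2].
Hence T = [1, 0, 3] ⊗ [1, 2, -2] ⊗ [3, 2, 1] + [1, -3, 0] ⊗ [2, 3, 1] ⊗ [-3, 2, -2], so rank(T) ≤ 2.
These bounds meet, so rank(T) = 2.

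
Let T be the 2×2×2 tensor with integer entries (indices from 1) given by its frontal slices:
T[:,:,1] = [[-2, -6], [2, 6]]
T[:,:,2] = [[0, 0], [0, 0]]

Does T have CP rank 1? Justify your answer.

The mode-1 fibre T[:,1,1] = [-2, 2] gives a = [1, -1] (primitive direction); the mode-2 fibre T[1,:,1] = [-2, -6] gives b = [1, 3]; then c[k] = T[1,1,k] / (a[1]·b[1]) = [-2, 0] / 1 = [-2, 0].
Expanding [1, -1] ⊗ [1, 3] ⊗ [-2, 0] reproduces all 8 entries of T, so T = [1, -1] ⊗ [1, 3] ⊗ [-2, 0] and rank(T) ≤ 1.
Equivalently every frontal slice T[:,:,k] is c[k] times the rank-1 matrix [1, -1] ⊗ [1, 3]. So T has rank 1 (it is nonzero).

Yes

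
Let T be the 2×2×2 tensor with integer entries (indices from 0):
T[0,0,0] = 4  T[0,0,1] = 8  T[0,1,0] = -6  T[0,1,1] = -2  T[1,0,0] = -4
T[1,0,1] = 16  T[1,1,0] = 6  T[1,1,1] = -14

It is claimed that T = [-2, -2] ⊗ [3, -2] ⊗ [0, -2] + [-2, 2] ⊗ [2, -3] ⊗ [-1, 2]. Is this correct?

No

Reconstruct entry (0,0,1) from the claimed factors: Σₗ aₗ[0]bₗ[0]cₗ[1] = (-2)·(3)·(-2) + (-2)·(2)·(2) = 4, but T[0,0,1] = 8. The claim is false.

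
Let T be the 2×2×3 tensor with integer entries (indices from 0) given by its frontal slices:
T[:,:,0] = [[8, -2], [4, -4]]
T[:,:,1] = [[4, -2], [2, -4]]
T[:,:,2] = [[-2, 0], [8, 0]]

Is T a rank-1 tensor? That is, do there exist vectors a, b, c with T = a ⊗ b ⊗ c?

No

The mode-3 unfolding of T (rows indexed by k, columns by (i,j) = (0,0), (0,1), (1,0), (1,1)) is [[8, -2, 4, -4], [4, -2, 2, -4], [-2, 0, 8, 0]].
There the 3×3 minor on rows k ∈ {0, 1, 2}, columns (i,j) ∈ {(0,0), (0,1), (1,0)} is det [[8, -2, 4], [4, -2, 2], [-2, 0, 8]] = -72 ≠ 0, so this unfolding has rank ≥ 3; CP rank is at least every unfolding rank, so rank(T) ≥ 3.
In particular rank(T) ≥ 3 > 1, so T is not rank-1.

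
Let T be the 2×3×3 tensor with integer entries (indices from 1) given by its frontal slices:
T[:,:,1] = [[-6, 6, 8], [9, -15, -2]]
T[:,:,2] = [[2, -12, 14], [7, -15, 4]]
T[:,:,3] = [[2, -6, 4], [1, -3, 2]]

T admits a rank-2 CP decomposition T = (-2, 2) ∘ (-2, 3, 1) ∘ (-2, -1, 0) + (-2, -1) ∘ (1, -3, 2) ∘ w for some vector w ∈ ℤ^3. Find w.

Subtract the known terms from T to get the rank-1 residual R = (-2, -1) ∘ (1, -3, 2) ∘ w, so R[i,j,k] = a[i]·b[j]·w[k]. Pick indices with nonzero a[1]·b[1] = (-2)·(1) = -2. Only the fibre through (1,1,·) is needed: R[1,1,:] = T[1,1,:] − Σₗ aₗ[1]bₗ[1]cₗ = [-6, 2, 2] − (-2)·(-2)·(-2, -1, 0) = [2, 6, 2]. Then w[k] = R[1,1,k] / -2 for each k, giving w = [2, 6, 2] / -2 = (-1, -3, -1).

w = (-1, -3, -1)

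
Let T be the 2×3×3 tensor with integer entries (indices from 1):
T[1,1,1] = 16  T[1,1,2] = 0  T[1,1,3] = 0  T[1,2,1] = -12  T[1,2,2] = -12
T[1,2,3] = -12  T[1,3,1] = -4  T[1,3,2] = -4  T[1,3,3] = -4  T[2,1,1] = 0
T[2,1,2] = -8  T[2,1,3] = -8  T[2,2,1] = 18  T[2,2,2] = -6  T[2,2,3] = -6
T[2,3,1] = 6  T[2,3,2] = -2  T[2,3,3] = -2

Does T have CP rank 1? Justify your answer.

No

The mode-1 unfolding of T (rows indexed by i, columns by (j,k) = (1,1), (1,2), (1,3), (2,1), (2,2), (2,3), (3,1), (3,2), (3,3)) is [[16, 0, 0, -12, -12, -12, -4, -4, -4], [0, -8, -8, 18, -6, -6, 6, -2, -2]].
There the 2×2 minor on rows i ∈ {1, 2}, columns (j,k) ∈ {(1,1), (1,2)} is det [[16, 0], [0, -8]] = -128 ≠ 0, so this unfolding has rank ≥ 2; CP rank is at least every unfolding rank, so rank(T) ≥ 2.
In particular rank(T) ≥ 2 > 1, so T is not rank-1.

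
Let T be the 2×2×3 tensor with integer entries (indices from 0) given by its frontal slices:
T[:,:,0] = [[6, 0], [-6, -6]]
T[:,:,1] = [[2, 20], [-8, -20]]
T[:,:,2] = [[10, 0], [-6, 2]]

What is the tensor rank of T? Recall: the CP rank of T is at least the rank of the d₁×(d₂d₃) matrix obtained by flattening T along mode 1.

3

Lower bound: the mode-3 unfolding of T (rows indexed by k, columns by (i,j) = (0,0), (0,1), (1,0), (1,1)) is [[6, 0, -6, -6], [2, 20, -8, -20], [10, 0, -6, 2]].
There the 3×3 minor on rows k ∈ {0, 1, 2}, columns (i,j) ∈ {(0,0), (0,1), (1,0)} is det [[6, 0, -6], [2, 20, -8], [10, 0, -6]] = 480 ≠ 0, so this unfolding has rank ≥ 3; CP rank is at least every unfolding rank, so rank(T) ≥ 3. (This is only a lower bound: in general the CP rank may exceed every unfolding rank, so we still need to exhibit 3 rank-1 terms summing to T.)
Upper bound: T is a sum of 3 rank-1 terms, T = [1, -2] (x) [1, 2] (x) [2, 2, -2] + [1, -1] (x) [1, 1] (x) [0, 8, 8] + [2, -1] (x) [1, -1] (x) [2, -4, 2] (one valid choice — decompositions are not unique — normalised so each a, b is primitive with positive first nonzero entry; check it by expanding all entries), so rank(T) ≤ 3.
These bounds meet, so rank(T) = 3.
Check entry T[0,0,0] = 6: (1)·(1)·(2) + (1)·(1)·(0) + (2)·(1)·(2) = 6.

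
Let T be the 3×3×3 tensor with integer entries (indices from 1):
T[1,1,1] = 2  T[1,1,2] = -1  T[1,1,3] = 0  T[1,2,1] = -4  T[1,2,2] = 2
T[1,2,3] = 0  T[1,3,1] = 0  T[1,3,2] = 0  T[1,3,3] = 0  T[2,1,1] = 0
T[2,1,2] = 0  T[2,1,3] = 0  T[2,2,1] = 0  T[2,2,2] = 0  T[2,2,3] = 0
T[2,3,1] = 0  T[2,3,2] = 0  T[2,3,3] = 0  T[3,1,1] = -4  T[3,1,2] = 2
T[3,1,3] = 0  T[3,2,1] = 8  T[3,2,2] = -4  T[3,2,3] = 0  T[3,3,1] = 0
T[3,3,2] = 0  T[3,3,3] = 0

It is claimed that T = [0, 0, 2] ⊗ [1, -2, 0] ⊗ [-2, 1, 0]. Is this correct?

No

Reconstruct entry (1,1,1) from the claimed factors: Σₗ aₗ[1]bₗ[1]cₗ[1] = (0)·(1)·(-2) = 0, but T[1,1,1] = 2. The claim is false.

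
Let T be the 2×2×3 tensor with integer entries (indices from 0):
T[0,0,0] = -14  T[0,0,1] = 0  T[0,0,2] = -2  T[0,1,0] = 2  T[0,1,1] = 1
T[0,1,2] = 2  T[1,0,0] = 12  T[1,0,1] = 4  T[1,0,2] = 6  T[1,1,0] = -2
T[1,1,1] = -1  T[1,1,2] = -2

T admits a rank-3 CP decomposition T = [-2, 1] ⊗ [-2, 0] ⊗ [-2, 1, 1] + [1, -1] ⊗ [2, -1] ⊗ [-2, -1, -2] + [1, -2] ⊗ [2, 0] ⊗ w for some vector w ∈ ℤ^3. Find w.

Subtract the known terms from T to get the rank-1 residual R = [1, -2] ⊗ [2, 0] ⊗ w, so R[i,j,k] = a[i]·b[j]·w[k]. Pick indices with nonzero a[0]·b[0] = (1)·(2) = 2. Only the fibre through (0,0,·) is needed: R[0,0,:] = T[0,0,:] − Σₗ aₗ[0]bₗ[0]cₗ = [-14, 0, -2] − (-2)·(-2)·[-2, 1, 1] − (1)·(2)·[-2, -1, -2] = [-2, -2, -2]. Then w[k] = R[0,0,k] / 2 for each k, giving w = [-2, -2, -2] / 2 = [-1, -1, -1].

w = [-1, -1, -1]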